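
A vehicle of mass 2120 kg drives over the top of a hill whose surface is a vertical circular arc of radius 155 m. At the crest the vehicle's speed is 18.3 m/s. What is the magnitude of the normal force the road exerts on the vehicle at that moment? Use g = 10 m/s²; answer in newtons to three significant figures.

16600 N

At the crest the centripetal acceleration points downward (toward the centre of the arc), so mg − N = mv²/r.
N = m(g − v²/r) = 2120 × (10.0 − (18.3)²/155) = 2120 × (10.0 − 2.161) = 2120 × 7.839 = 16620 N.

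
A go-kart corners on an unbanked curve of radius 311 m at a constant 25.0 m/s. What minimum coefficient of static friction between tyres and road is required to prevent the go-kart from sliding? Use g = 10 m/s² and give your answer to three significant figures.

0.201

Friction provides the centripetal force: μ_s m g = m v²/r, so μ_s = v²/(g r) = (25.00)²/(10.0 × 311) = 625.0/3110 = 0.2010.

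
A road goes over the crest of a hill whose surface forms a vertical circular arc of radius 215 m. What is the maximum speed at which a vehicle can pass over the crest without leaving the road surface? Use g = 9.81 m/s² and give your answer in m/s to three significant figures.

45.9 m/s

At the crest the centre of the circle is below the vehicle, so the net downward (centripetal) force is mg − N = mv²/r.
The vehicle leaves the road when N → 0, giving v_max = √(g r) = √(9.81 × 215) = 45.93 m/s.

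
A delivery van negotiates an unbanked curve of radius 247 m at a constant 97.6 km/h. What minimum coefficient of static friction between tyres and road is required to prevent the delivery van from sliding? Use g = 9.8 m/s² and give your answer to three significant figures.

v = 97.6/3.6 = 27.11 m/s.
Friction provides the centripetal force: μ_s m g = m v²/r, so μ_s = v²/(g r) = (27.11)²/(9.8 × 247) = 735.0/2421 = 0.3036.

0.304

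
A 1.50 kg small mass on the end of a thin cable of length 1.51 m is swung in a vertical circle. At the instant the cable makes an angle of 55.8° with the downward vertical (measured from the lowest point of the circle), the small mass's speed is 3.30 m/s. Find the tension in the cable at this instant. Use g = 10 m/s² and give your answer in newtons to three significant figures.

Take the radial direction toward the centre of the circle as positive. The component of the weight along the string toward the centre is −mg cos φ (φ measured from the bottom), so Newton's second law along the string gives T − mg cos φ = m v²/r.
cos 55.8° = 0.5621, so T = m(v²/r + g cos φ) = 1.50 × ((3.30)²/1.51 + 10.0 × 0.5621) = 1.50 × (7.212 + (5.621)) = 1.50 × 12.83 = 19.25 N.

19.2 N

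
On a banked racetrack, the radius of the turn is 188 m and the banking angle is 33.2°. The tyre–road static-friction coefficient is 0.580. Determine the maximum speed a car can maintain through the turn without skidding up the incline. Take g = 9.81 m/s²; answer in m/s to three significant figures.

60.6 m/s

At the maximum speed, friction acts down the slope at its limiting value f = μN. Radially (horizontal, toward centre): N sinθ + μN cosθ = mv²/r. Vertically: N cosθ − μN sinθ = mg.
Dividing: v² = r g (sinθ + μcosθ)/(cosθ − μsinθ).
sinθ + μcosθ = 0.5476 + 0.580×0.8368 = 1.033; cosθ − μsinθ = 0.8368 − 0.580×0.5476 = 0.5192.
v² = 188 × 9.81 × 1.033/0.5192 = 3669 m²/s², so v = 60.57 m/s.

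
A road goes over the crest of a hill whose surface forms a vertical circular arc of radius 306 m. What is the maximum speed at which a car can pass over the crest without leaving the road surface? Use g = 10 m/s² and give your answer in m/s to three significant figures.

At the crest the centre of the circle is below the car, so the net downward (centripetal) force is mg − N = mv²/r.
The car leaves the road when N → 0, giving v_max = √(g r) = √(10.0 × 306) = 55.32 m/s.

55.3 m/s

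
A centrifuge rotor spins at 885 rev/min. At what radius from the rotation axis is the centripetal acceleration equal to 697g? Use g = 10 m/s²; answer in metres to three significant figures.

0.812 m

ω = 885 rev/min × 2π/60 = 92.68 rad/s.
a_c = ω²r = 697g ⇒ r = 697 × 10.0 / (92.68)² = 6970/8589 = 0.8115 m.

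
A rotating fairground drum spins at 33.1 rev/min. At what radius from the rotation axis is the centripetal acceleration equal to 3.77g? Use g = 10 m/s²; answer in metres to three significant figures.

ω = 33.1 rev/min × 2π/60 = 3.466 rad/s.
a_c = ω²r = 3.77g ⇒ r = 3.77 × 10.0 / (3.466)² = 37.70/12.01 = 3.138 m.

3.14 m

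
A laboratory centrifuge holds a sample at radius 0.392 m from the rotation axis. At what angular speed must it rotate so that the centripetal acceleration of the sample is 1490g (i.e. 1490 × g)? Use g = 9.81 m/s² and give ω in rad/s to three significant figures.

193 rad/s

Centripetal acceleration a_c = ω²r. Setting ω²r = 1490g:
ω = √(1490g / r) = √(1490 × 9.81 / 0.392) = √37290 = 193.1 rad/s.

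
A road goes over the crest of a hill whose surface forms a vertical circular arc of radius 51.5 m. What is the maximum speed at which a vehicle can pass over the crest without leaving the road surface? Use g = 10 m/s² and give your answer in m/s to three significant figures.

At the crest the centre of the circle is below the vehicle, so the net downward (centripetal) force is mg − N = mv²/r.
The vehicle leaves the road when N → 0, giving v_max = √(g r) = √(10.0 × 51.5) = 22.69 m/s.

22.7 m/s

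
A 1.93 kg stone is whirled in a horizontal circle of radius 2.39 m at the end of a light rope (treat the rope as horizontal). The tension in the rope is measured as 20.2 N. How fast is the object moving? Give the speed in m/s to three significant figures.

5.00 m/s

T = m v²/r ⇒ v = √(T r / m) = √(20.2 × 2.39 / 1.93) = √25.01 = 5.001 m/s.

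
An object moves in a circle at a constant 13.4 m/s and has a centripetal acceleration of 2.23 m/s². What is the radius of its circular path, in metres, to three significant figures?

a_c = v²/r ⇒ r = v²/a_c = (13.4)²/2.23 = 179.6/2.23 = 80.52 m.

80.5 m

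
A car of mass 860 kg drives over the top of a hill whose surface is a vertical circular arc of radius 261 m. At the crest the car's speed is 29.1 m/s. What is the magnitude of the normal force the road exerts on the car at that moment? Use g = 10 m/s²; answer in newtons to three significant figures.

At the crest the centripetal acceleration points downward (toward the centre of the arc), so mg − N = mv²/r.
N = m(g − v²/r) = 860 × (10.0 − (29.1)²/261) = 860 × (10.0 − 3.244) = 860 × 6.756 = 5810 N.

5810 N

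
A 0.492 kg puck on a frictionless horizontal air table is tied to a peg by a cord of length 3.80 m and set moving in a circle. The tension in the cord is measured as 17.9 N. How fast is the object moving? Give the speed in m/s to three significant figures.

11.8 m/s

T = m v²/r ⇒ v = √(T r / m) = √(17.9 × 3.80 / 0.492) = √138.3 = 11.76 m/s.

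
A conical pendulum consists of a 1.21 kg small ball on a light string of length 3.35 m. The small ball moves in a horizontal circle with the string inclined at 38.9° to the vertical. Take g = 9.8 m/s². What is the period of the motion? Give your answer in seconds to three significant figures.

3.24 s

r = L sinθ = 2.104 m. From T sinθ = mω²r and T cosθ = mg: tanθ = ω²r/g, so ω² = g tanθ / r = g/(L cosθ).
ω = √(g/(L cosθ)) = √(9.8/(3.35 × 0.7782)) = √3.759 = 1.939 rad/s.
Period = 2π/ω = 3.241 s.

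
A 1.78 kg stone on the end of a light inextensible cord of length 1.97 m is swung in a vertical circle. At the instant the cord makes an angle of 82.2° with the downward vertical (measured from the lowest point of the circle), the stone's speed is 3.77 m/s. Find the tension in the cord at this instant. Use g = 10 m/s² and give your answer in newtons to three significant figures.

15.3 N

Take the radial direction toward the centre of the circle as positive. The component of the weight along the string toward the centre is −mg cos φ (φ measured from the bottom), so Newton's second law along the string gives T − mg cos φ = m v²/r.
cos 82.2° = 0.1357, so T = m(v²/r + g cos φ) = 1.78 × ((3.77)²/1.97 + 10.0 × 0.1357) = 1.78 × (7.215 + (1.357)) = 1.78 × 8.572 = 15.26 N.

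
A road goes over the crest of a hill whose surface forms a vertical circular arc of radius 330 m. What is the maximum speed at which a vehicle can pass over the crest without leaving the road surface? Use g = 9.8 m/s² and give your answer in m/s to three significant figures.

At the crest the centre of the circle is below the vehicle, so the net downward (centripetal) force is mg − N = mv²/r.
The vehicle leaves the road when N → 0, giving v_max = √(g r) = √(9.8 × 330) = 56.87 m/s.

56.9 m/s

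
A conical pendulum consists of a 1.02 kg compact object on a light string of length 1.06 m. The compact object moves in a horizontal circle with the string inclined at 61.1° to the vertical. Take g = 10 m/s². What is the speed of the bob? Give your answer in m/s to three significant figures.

4.10 m/s

The radius of the circle is r = L sinθ = 1.06 × sin 61.1° = 0.9280 m.
Horizontally T sinθ = mv²/r and vertically T cosθ = mg, so tanθ = v²/(rg).
v = √(r g tanθ) = √(0.9280 × 10.0 × 1.811) = √16.81 = 4.100 m/s.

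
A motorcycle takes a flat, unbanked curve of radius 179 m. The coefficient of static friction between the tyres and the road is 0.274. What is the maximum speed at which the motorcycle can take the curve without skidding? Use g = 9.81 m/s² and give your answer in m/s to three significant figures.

On a flat curve, static friction is the only horizontal force, so it must supply the full centripetal force: μ_s m g = m v²/r.
Mass cancels: v_max = √(μ_s g r) = √(0.274 × 9.81 × 179) = √481.1 = 21.93 m/s.

21.9 m/s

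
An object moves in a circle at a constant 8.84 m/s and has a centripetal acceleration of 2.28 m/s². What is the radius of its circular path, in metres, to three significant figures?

34.3 m

a_c = v²/r ⇒ r = v²/a_c = (8.84)²/2.28 = 78.15/2.28 = 34.27 m.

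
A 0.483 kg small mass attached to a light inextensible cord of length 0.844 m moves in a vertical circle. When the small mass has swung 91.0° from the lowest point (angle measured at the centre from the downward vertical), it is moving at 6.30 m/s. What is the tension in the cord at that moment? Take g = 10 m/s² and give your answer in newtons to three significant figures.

22.6 N

Take the radial direction toward the centre of the circle as positive. The component of the weight along the string toward the centre is −mg cos φ (φ measured from the bottom), so Newton's second law along the string gives T − mg cos φ = m v²/r.
cos 91.0° = -0.01745, so T = m(v²/r + g cos φ) = 0.483 × ((6.30)²/0.844 + 10.0 × -0.01745) = 0.483 × (47.03 + (-0.1745)) = 0.483 × 46.85 = 22.63 N.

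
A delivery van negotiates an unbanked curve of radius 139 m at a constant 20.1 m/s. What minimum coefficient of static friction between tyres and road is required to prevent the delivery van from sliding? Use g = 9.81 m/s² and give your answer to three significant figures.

0.296

Friction provides the centripetal force: μ_s m g = m v²/r, so μ_s = v²/(g r) = (20.10)²/(9.81 × 139) = 404.0/1364 = 0.2963.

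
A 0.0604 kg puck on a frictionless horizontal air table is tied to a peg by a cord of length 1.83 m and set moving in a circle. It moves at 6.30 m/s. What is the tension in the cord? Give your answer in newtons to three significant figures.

The tension is the only horizontal force, so it supplies the full centripetal force: T = m v²/r = 0.0604 × (6.300)²/1.83 = 0.0604 × 39.69/1.83 = 1.310 N.

1.31 N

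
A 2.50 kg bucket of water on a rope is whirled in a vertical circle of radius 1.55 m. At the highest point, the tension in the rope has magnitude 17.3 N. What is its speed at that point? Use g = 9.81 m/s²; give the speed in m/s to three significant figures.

At the top, T + mg = mv²/r, so v = √(r(T/m + g)) = √(1.55 × (17.3/2.50 + 9.81)) = √(1.55 × 16.73) = √25.93 = 5.092 m/s.

5.09 m/s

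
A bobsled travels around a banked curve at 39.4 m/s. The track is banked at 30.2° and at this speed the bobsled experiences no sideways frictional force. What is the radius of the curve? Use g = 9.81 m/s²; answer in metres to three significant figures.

Frictionless banking: tanθ = v²/(rg), so r = v²/(g tanθ).
r = (39.4)²/(9.81 × tan 30.2°) = 1552/(9.81 × 0.5820) = 1552/5.710 = 271.9 m.

272 m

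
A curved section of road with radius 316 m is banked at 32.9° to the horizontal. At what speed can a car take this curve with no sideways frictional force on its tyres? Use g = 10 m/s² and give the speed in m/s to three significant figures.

On a frictionless banked curve, N sinθ = mv²/r and N cosθ = mg, so tanθ = v²/(rg).
v = √(r g tanθ) = √(316 × 10.0 × tan 32.9°) = √(316 × 10.0 × 0.6469) = √2044 = 45.21 m/s.

45.2 m/s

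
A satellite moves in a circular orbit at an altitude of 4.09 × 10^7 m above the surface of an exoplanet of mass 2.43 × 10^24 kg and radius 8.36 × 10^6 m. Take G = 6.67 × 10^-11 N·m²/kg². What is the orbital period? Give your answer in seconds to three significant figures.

171000 s

r = R + h = 8.36 × 10^6 + 4.09 × 10^7 = 4.926 × 10^7 m. Gravity provides the centripetal force: G M m / r² = m v² / r ⇒ v = √(GM/r) = 1814 m/s.
T = 2πr/v = 2π × 4.926 × 10^7 / 1814 = 170600 s.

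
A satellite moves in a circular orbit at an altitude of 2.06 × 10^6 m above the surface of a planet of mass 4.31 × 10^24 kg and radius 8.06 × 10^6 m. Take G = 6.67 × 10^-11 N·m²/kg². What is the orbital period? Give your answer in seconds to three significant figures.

r = R + h = 8.06 × 10^6 + 2.06 × 10^6 = 1.012 × 10^7 m. Gravity provides the centripetal force: G M m / r² = m v² / r ⇒ v = √(GM/r) = 5330 m/s.
T = 2πr/v = 2π × 1.012 × 10^7 / 5330 = 11930 s.

11900 s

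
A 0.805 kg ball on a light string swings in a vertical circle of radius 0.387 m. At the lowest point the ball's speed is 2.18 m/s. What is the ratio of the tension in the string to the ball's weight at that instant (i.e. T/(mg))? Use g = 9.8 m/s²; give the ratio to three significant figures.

At the bottom, T − mg = mv²/r, so T = m(v²/r + g) and T/(mg) = v²/(rg) + 1 = (2.18)²/(0.387 × 9.8) + 1 = 1.253 + 1 = 2.253.

2.25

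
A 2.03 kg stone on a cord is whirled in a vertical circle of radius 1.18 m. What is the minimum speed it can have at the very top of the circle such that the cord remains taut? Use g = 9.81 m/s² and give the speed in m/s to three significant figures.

3.40 m/s

At the top, both weight mg and T point toward the centre: T + mg = mv²/r.
At minimum speed T → 0, so mg = mv_min²/r ⇒ v_min = √(g r) = √(9.81 × 1.18) = 3.402 m/s.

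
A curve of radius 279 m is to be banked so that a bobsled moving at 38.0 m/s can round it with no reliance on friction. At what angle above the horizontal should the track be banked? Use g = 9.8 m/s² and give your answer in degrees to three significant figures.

For a frictionless banked turn: horizontally N sinθ = mv²/r and vertically N cosθ = mg.
Dividing: tanθ = v²/(r g) = (38.0)²/(279 × 9.8) = 1444/2734 = 0.5281.
θ = arctan(0.5281) = 27.84°.

27.8°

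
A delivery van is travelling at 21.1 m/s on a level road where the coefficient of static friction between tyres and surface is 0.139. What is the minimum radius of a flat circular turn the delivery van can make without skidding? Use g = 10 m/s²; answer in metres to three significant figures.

320 m

At the limit, μ_s m g = m v²/r, so r_min = v²/(μ_s g) = (21.1)²/(0.139 × 10.0) = 445.2/1.390 = 320.3 m.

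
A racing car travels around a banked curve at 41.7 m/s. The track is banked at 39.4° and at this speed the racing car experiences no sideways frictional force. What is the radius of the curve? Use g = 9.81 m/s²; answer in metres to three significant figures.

Frictionless banking: tanθ = v²/(rg), so r = v²/(g tanθ).
r = (41.7)²/(9.81 × tan 39.4°) = 1739/(9.81 × 0.8214) = 1739/8.058 = 215.8 m.

216 m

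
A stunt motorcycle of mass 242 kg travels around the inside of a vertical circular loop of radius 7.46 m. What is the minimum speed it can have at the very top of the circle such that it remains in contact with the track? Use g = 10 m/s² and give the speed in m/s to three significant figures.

8.64 m/s

At the top, both weight mg and N point toward the centre: N + mg = mv²/r.
At minimum speed N → 0, so mg = mv_min²/r ⇒ v_min = √(g r) = √(10.0 × 7.46) = 8.637 m/s.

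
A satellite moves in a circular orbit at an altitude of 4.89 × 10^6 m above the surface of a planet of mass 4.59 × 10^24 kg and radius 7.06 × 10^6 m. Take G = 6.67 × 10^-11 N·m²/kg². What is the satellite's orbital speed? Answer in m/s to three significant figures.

5060 m/s

Orbital radius r = R + h = 7.06 × 10^6 + 4.89 × 10^6 = 1.195 × 10^7 m.
Gravity supplies the centripetal force: G M m / r² = m v² / r, so v = √(GM/r).
v = √(6.67 × 10^-11 × 4.59 × 10^24 / 1.195 × 10^7) = √(2.562 × 10^7) = 5062 m/s.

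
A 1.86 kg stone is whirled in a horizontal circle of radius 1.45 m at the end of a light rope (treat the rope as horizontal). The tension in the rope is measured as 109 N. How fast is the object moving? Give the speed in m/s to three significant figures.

T = m v²/r ⇒ v = √(T r / m) = √(109 × 1.45 / 1.86) = √84.97 = 9.218 m/s.

9.22 m/s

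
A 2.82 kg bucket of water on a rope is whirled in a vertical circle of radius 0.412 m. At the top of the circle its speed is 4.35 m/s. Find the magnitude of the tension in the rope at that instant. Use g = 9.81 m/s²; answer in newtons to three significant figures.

102 N

At the top, both T and the weight mg point inward (toward the centre), so T + mg = mv²/r.
T = m(v²/r − g) = 2.82 × ((4.35)²/0.412 − 9.81) = 2.82 × (45.93 − 9.81) = 2.82 × 36.12 = 101.9 N.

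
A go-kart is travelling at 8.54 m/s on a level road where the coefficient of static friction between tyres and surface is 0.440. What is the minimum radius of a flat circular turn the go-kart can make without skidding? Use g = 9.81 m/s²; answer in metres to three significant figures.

At the limit, μ_s m g = m v²/r, so r_min = v²/(μ_s g) = (8.54)²/(0.440 × 9.81) = 72.93/4.316 = 16.90 m.

16.9 m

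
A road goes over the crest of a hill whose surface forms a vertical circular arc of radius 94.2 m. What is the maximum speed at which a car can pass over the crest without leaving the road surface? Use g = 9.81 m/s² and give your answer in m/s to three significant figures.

30.4 m/s

At the crest the centre of the circle is below the car, so the net downward (centripetal) force is mg − N = mv²/r.
The car leaves the road when N → 0, giving v_max = √(g r) = √(9.81 × 94.2) = 30.40 m/s.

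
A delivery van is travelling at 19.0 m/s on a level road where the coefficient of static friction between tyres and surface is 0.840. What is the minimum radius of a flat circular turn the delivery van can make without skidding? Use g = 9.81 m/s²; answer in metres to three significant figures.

43.8 m

At the limit, μ_s m g = m v²/r, so r_min = v²/(μ_s g) = (19.0)²/(0.840 × 9.81) = 361.0/8.240 = 43.81 m.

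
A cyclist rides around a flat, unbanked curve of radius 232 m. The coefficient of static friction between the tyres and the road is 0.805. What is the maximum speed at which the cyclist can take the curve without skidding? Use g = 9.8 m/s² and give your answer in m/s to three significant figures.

42.8 m/s

The only inward force on a level bend is static friction, so at the limit f_s = μ_s N = μ_s m g = m v²/r.
Mass cancels: v_max = √(μ_s g r) = √(0.805 × 9.8 × 232) = √1830 = 42.78 m/s.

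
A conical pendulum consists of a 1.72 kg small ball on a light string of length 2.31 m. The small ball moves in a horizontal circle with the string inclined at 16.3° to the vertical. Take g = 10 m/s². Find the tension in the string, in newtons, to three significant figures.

Vertically the bob has no acceleration, so T cosθ = mg.
T = mg/cosθ = 1.72 × 10.0 / cos 16.3° = 17.20/0.9598 = 17.92 N.

17.9 N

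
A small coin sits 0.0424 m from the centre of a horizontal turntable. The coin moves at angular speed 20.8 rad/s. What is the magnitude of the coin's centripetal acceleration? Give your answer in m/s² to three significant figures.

18.3 m/s²

v = ωr = 20.8 × 0.0424 = 0.8819 m/s.
a_c = v²/r = (0.8819)²/0.0424 = 0.7778/0.0424 = 18.34 m/s².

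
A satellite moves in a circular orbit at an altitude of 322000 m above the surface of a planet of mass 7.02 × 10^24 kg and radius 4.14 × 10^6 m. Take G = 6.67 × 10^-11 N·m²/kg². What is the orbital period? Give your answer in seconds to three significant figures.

r = R + h = 4.14 × 10^6 + 322000 = 4.462 × 10^6 m. Gravity provides the centripetal force: G M m / r² = m v² / r ⇒ v = √(GM/r) = 10240 m/s.
T = 2πr/v = 2π × 4.462 × 10^6 / 10240 = 2737 s.

2740 s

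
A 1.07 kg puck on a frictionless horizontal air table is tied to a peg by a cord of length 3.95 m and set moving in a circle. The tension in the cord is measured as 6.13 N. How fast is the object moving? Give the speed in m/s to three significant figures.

4.76 m/s

T = m v²/r ⇒ v = √(T r / m) = √(6.13 × 3.95 / 1.07) = √22.63 = 4.757 m/s.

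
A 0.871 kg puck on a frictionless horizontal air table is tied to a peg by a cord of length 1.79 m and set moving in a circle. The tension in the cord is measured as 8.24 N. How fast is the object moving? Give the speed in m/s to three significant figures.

T = m v²/r ⇒ v = √(T r / m) = √(8.24 × 1.79 / 0.871) = √16.93 = 4.115 m/s.

4.12 m/s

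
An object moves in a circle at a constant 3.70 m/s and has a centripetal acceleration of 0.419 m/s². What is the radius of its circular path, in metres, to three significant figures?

a_c = v²/r ⇒ r = v²/a_c = (3.70)²/0.419 = 13.69/0.419 = 32.67 m.

32.7 m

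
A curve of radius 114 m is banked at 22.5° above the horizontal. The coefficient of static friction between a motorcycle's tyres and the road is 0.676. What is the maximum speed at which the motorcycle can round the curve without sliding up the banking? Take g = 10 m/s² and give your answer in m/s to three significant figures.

At the maximum speed, friction acts down the slope at its limiting value f = μN. Radially (horizontal, toward centre): N sinθ + μN cosθ = mv²/r. Vertically: N cosθ − μN sinθ = mg.
Dividing: v² = r g (sinθ + μcosθ)/(cosθ − μsinθ).
sinθ + μcosθ = 0.3827 + 0.676×0.9239 = 1.007; cosθ − μsinθ = 0.9239 − 0.676×0.3827 = 0.6652.
v² = 114 × 10.0 × 1.007/0.6652 = 1726 m²/s², so v = 41.55 m/s.

41.5 m/s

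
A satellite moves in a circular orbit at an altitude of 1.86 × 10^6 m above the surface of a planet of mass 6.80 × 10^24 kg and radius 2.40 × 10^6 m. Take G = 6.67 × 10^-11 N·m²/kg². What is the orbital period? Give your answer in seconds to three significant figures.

2590 s

r = R + h = 2.40 × 10^6 + 1.86 × 10^6 = 4.260 × 10^6 m. Gravity provides the centripetal force: G M m / r² = m v² / r ⇒ v = √(GM/r) = 10320 m/s.
T = 2πr/v = 2π × 4.260 × 10^6 / 10320 = 2594 s.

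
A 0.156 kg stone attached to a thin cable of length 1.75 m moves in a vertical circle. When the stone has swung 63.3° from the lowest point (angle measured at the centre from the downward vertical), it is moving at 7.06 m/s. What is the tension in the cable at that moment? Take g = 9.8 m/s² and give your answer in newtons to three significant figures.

5.13 N

Take the radial direction toward the centre of the circle as positive. The component of the weight along the string toward the centre is −mg cos φ (φ measured from the bottom), so Newton's second law along the string gives T − mg cos φ = m v²/r.
cos 63.3° = 0.4493, so T = m(v²/r + g cos φ) = 0.156 × ((7.06)²/1.75 + 9.8 × 0.4493) = 0.156 × (28.48 + (4.403)) = 0.156 × 32.89 = 5.130 N.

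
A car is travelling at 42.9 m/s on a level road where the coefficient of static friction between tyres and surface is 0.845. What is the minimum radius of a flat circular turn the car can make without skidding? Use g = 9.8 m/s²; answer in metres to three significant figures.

At the limit, μ_s m g = m v²/r, so r_min = v²/(μ_s g) = (42.9)²/(0.845 × 9.8) = 1840/8.281 = 222.2 m.

222 m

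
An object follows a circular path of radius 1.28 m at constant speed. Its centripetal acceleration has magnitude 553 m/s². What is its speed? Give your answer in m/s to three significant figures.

26.6 m/s

a_c = v²/r ⇒ v = √(a_c · r) = √(553 × 1.28) = √707.8 = 26.61 m/s.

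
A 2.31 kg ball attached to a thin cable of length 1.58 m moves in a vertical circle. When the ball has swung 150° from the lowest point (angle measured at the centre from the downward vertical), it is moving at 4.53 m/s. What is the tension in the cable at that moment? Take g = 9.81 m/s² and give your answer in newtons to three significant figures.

10.4 N

Take the radial direction toward the centre of the circle as positive. The component of the weight along the string toward the centre is −mg cos φ (φ measured from the bottom), so Newton's second law along the string gives T − mg cos φ = m v²/r.
cos 150° = -0.8660, so T = m(v²/r + g cos φ) = 2.31 × ((4.53)²/1.58 + 9.81 × -0.8660) = 2.31 × (12.99 + (-8.496)) = 2.31 × 4.492 = 10.38 N.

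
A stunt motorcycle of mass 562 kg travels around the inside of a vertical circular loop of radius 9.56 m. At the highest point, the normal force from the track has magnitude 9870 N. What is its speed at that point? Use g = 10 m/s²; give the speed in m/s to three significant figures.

16.2 m/s

At the top, N + mg = mv²/r, so v = √(r(N/m + g)) = √(9.56 × (9870/562 + 10.0)) = √(9.56 × 27.56) = √263.5 = 16.23 m/s.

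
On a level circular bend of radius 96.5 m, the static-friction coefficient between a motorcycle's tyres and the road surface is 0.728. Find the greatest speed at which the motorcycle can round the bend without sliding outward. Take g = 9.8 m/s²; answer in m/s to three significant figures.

On a flat curve, static friction is the only horizontal force, so it must supply the full centripetal force: μ_s m g = m v²/r.
Mass cancels: v_max = √(μ_s g r) = √(0.728 × 9.8 × 96.5) = √688.5 = 26.24 m/s.

26.2 m/s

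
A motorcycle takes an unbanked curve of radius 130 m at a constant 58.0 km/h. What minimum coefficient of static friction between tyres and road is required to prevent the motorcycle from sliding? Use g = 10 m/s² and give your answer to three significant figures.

v = 58.0/3.6 = 16.11 m/s.
Friction provides the centripetal force: μ_s m g = m v²/r, so μ_s = v²/(g r) = (16.11)²/(10.0 × 130) = 259.6/1300 = 0.1997.

0.200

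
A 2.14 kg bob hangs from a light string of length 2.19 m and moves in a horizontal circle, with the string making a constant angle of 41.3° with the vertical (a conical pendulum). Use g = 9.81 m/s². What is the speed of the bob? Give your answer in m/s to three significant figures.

The radius of the circle is r = L sinθ = 2.19 × sin 41.3° = 1.445 m.
Horizontally T sinθ = mv²/r and vertically T cosθ = mg, so tanθ = v²/(rg).
v = √(r g tanθ) = √(1.445 × 9.81 × 0.8785) = √12.46 = 3.529 m/s.

3.53 m/s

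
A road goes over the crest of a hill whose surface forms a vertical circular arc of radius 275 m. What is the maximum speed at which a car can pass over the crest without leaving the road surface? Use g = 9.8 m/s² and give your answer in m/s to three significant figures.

At the crest the centre of the circle is below the car, so the net downward (centripetal) force is mg − N = mv²/r.
The car leaves the road when N → 0, giving v_max = √(g r) = √(9.8 × 275) = 51.91 m/s.

51.9 m/s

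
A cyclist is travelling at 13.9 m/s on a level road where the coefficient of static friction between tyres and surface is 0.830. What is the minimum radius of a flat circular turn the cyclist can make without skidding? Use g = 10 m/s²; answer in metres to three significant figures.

23.3 m

At the limit, μ_s m g = m v²/r, so r_min = v²/(μ_s g) = (13.9)²/(0.830 × 10.0) = 193.2/8.300 = 23.28 m.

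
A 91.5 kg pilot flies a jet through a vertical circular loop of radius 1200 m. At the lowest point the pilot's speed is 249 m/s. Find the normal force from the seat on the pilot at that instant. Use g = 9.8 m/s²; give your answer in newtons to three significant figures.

5620 N

At the lowest point, N points up (toward the centre) and the weight mg points down (away from the centre), so the net inward force is N − mg = mv²/r.
N = m(v²/r + g) = 91.5 × ((249)²/1200 + 9.8) = 91.5 × (51.67 + 9.8) = 91.5 × 61.47 = 5624 N.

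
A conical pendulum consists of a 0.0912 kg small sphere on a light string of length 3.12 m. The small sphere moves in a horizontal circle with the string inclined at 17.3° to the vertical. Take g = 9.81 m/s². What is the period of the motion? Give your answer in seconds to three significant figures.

3.46 s

r = L sinθ = 0.9278 m. From T sinθ = mω²r and T cosθ = mg: tanθ = ω²r/g, so ω² = g tanθ / r = g/(L cosθ).
ω = √(g/(L cosθ)) = √(9.81/(3.12 × 0.9548)) = √3.293 = 1.815 rad/s.
Period = 2π/ω = 3.462 s.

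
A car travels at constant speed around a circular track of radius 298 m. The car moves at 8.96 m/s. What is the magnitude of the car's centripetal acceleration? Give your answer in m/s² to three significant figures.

0.269 m/s²

a_c = v²/r = (8.960)²/298 = 80.28/298 = 0.2694 m/s².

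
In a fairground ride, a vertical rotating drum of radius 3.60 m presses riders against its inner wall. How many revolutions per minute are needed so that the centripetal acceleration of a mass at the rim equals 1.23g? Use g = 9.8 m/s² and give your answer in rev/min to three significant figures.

Require ω²r = 1.23g, so ω = √(1.23 × 9.8/3.60) = 1.830 rad/s.
In rev/min: ω × 60/(2π) = 1.830 × 60/(2π) = 17.47 rev/min.

17.5 rev/min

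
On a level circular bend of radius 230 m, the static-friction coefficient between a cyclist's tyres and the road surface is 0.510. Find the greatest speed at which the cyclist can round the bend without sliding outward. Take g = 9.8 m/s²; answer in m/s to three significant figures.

On a flat curve, static friction is the only horizontal force, so it must supply the full centripetal force: μ_s m g = m v²/r.
Mass cancels: v_max = √(μ_s g r) = √(0.510 × 9.8 × 230) = √1150 = 33.90 m/s.

33.9 m/s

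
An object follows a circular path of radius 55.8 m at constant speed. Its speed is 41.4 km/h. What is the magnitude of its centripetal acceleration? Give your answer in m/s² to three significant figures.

2.37 m/s²

v = 41.4 km/h = 41.4/3.6 = 11.50 m/s.
a_c = v²/r = (11.50)²/55.8 = 132.2/55.8 = 2.370 m/s².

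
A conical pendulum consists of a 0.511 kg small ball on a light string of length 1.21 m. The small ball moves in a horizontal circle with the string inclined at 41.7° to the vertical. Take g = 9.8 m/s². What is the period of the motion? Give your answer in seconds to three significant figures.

1.91 s

r = L sinθ = 0.8049 m. From T sinθ = mω²r and T cosθ = mg: tanθ = ω²r/g, so ω² = g tanθ / r = g/(L cosθ).
ω = √(g/(L cosθ)) = √(9.8/(1.21 × 0.7466)) = √10.85 = 3.294 rad/s.
Period = 2π/ω = 1.908 s.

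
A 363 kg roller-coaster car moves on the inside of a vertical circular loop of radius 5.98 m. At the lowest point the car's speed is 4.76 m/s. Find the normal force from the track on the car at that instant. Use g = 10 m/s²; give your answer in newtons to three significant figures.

At the lowest point, N points up (toward the centre) and the weight mg points down (away from the centre), so the net inward force is N − mg = mv²/r.
N = m(v²/r + g) = 363 × ((4.76)²/5.98 + 10.0) = 363 × (3.789 + 10.0) = 363 × 13.79 = 5005 N.

5010 N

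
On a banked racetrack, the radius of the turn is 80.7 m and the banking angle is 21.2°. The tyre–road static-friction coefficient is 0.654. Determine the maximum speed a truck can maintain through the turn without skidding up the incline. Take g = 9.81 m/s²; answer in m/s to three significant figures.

At the maximum speed, friction acts down the slope at its limiting value f = μN. Radially (horizontal, toward centre): N sinθ + μN cosθ = mv²/r. Vertically: N cosθ − μN sinθ = mg.
Dividing: v² = r g (sinθ + μcosθ)/(cosθ − μsinθ).
sinθ + μcosθ = 0.3616 + 0.654×0.9323 = 0.9714; cosθ − μsinθ = 0.9323 − 0.654×0.3616 = 0.6958.
v² = 80.7 × 9.81 × 0.9714/0.6958 = 1105 m²/s², so v = 33.24 m/s.

33.2 m/s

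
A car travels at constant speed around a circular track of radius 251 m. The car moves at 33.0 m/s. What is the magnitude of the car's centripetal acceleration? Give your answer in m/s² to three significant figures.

a_c = v²/r = (33.00)²/251 = 1089/251 = 4.339 m/s².

4.34 m/s²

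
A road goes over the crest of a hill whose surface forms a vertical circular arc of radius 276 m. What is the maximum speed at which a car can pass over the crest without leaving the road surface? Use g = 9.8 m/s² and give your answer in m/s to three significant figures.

At the crest the centre of the circle is below the car, so the net downward (centripetal) force is mg − N = mv²/r.
The car leaves the road when N → 0, giving v_max = √(g r) = √(9.8 × 276) = 52.01 m/s.

52.0 m/s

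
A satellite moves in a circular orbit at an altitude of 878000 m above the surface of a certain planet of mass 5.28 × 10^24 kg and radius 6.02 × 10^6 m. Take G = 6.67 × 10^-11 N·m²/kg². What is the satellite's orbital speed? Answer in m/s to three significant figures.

Orbital radius r = R + h = 6.02 × 10^6 + 878000 = 6.898 × 10^6 m.
Gravity supplies the centripetal force: G M m / r² = m v² / r, so v = √(GM/r).
v = √(6.67 × 10^-11 × 5.28 × 10^24 / 6.898 × 10^6) = √(5.105 × 10^7) = 7145 m/s.

7150 m/s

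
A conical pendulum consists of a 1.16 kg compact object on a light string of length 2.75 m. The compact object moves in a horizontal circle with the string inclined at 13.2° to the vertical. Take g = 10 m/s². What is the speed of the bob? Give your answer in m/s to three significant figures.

1.21 m/s

The radius of the circle is r = L sinθ = 2.75 × sin 13.2° = 0.6280 m.
Horizontally T sinθ = mv²/r and vertically T cosθ = mg, so tanθ = v²/(rg).
v = √(r g tanθ) = √(0.6280 × 10.0 × 0.2345) = √1.473 = 1.214 m/s.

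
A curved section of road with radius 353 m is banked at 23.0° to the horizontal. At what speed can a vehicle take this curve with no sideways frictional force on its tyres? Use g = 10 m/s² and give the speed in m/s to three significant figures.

38.7 m/s

On a frictionless banked curve, N sinθ = mv²/r and N cosθ = mg, so tanθ = v²/(rg).
v = √(r g tanθ) = √(353 × 10.0 × tan 23.0°) = √(353 × 10.0 × 0.4245) = √1498 = 38.71 m/s.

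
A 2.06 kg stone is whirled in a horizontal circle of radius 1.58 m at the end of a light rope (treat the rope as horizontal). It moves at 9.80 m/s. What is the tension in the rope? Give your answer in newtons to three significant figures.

125 N

The tension is the only horizontal force, so it supplies the full centripetal force: T = m v²/r = 2.06 × (9.800)²/1.58 = 2.06 × 96.04/1.58 = 125.2 N.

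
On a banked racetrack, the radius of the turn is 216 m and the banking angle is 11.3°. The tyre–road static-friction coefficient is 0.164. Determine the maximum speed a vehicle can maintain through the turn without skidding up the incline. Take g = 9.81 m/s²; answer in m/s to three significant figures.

28.2 m/s

At the maximum speed, friction acts down the slope at its limiting value f = μN. Radially (horizontal, toward centre): N sinθ + μN cosθ = mv²/r. Vertically: N cosθ − μN sinθ = mg.
Dividing: v² = r g (sinθ + μcosθ)/(cosθ − μsinθ).
sinθ + μcosθ = 0.1959 + 0.164×0.9806 = 0.3568; cosθ − μsinθ = 0.9806 − 0.164×0.1959 = 0.9485.
v² = 216 × 9.81 × 0.3568/0.9485 = 797.0 m²/s², so v = 28.23 m/s.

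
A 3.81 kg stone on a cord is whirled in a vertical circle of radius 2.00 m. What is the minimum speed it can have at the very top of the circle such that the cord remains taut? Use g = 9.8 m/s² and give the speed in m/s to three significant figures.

4.43 m/s

At the highest point the centre is directly below, so both the weight and T act inward: T + mg = mv²/r.
At minimum speed T → 0, so mg = mv_min²/r ⇒ v_min = √(g r) = √(9.8 × 2.00) = 4.427 m/s.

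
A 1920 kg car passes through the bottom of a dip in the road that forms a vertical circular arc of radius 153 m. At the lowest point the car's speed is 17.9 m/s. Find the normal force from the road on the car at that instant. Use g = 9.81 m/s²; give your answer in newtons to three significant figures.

At the lowest point, N points up (toward the centre) and the weight mg points down (away from the centre), so the net inward force is N − mg = mv²/r.
N = m(v²/r + g) = 1920 × ((17.9)²/153 + 9.81) = 1920 × (2.094 + 9.81) = 1920 × 11.90 = 22860 N.

22900 N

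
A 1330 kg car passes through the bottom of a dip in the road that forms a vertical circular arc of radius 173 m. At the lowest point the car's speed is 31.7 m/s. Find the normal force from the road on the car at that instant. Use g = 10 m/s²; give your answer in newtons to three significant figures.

21000 N

At the lowest point, N points up (toward the centre) and the weight mg points down (away from the centre), so the net inward force is N − mg = mv²/r.
N = m(v²/r + g) = 1330 × ((31.7)²/173 + 10.0) = 1330 × (5.809 + 10.0) = 1330 × 15.81 = 21030 N.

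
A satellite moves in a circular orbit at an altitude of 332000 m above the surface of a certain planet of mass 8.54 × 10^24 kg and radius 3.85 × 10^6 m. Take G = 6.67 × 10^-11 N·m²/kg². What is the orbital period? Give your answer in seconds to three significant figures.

r = R + h = 3.85 × 10^6 + 332000 = 4.182 × 10^6 m. Gravity provides the centripetal force: G M m / r² = m v² / r ⇒ v = √(GM/r) = 11670 m/s.
T = 2πr/v = 2π × 4.182 × 10^6 / 11670 = 2251 s.

2250 s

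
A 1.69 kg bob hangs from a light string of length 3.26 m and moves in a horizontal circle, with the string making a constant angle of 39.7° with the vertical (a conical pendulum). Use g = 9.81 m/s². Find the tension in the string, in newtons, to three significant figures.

21.5 N

Vertically the bob has no acceleration, so T cosθ = mg.
T = mg/cosθ = 1.69 × 9.81 / cos 39.7° = 16.58/0.7694 = 21.55 N.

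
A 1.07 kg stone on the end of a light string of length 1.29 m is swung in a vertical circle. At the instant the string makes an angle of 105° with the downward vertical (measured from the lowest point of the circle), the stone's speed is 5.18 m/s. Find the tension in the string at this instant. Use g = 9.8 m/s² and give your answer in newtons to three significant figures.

Take the radial direction toward the centre of the circle as positive. The component of the weight along the string toward the centre is −mg cos φ (φ measured from the bottom), so Newton's second law along the string gives T − mg cos φ = m v²/r.
cos 105° = -0.2588, so T = m(v²/r + g cos φ) = 1.07 × ((5.18)²/1.29 + 9.8 × -0.2588) = 1.07 × (20.80 + (-2.536)) = 1.07 × 18.26 = 19.54 N.

19.5 N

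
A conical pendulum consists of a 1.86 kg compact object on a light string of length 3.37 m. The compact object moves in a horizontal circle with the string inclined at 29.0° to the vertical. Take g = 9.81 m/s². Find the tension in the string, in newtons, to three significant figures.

Vertically the bob has no acceleration, so T cosθ = mg.
T = mg/cosθ = 1.86 × 9.81 / cos 29.0° = 18.25/0.8746 = 20.86 N.

20.9 N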